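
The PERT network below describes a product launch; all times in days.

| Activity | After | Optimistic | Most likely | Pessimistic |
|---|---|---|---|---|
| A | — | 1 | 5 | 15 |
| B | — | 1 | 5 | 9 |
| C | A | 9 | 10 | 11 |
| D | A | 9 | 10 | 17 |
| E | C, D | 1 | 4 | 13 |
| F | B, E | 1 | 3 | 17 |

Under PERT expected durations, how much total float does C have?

te_A = (1 + 4·5 + 15)/6 = 36/6 = 6
te_B = (1 + 4·5 + 9)/6 = 30/6 = 5
te_C = (9 + 4·10 + 11)/6 = 60/6 = 10
te_D = (9 + 4·10 + 17)/6 = 66/6 = 11
te_E = (1 + 4·4 + 13)/6 = 30/6 = 5
te_F = (1 + 4·3 + 17)/6 = 30/6 = 5

Forward pass:
ES_A = 0; EF_A = 6
ES_B = 0; EF_B = 5
ES_C = 6; EF_C = 6+10 = 16
ES_D = 6; EF_D = 6+11 = 17
ES_E = max(EF_C=16, EF_D=17) = 17; EF_E = 17+5 = 22
ES_F = max(EF_B=5, EF_E=22) = 22; EF_F = 22+5 = 27
Expected project duration μ = 27 days. Critical path: A → D → E → F.

Backward pass:
LF_F = 27; LS_F = 27−5 = 22
LF_E = LS_F = 22; LS_E = 22−5 = 17
LF_D = LS_E = 17; LS_D = 17−11 = 6
LF_C = LS_E = 17; LS_C = 17−10 = 7
LF_B = LS_F = 22; LS_B = 22−5 = 17
LF_A = min(LS_C=7, LS_D=6) = 6; LS_A = 6−6 = 0
Slack_C = LS_C − ES_C = 7 − 6 = 1

1 days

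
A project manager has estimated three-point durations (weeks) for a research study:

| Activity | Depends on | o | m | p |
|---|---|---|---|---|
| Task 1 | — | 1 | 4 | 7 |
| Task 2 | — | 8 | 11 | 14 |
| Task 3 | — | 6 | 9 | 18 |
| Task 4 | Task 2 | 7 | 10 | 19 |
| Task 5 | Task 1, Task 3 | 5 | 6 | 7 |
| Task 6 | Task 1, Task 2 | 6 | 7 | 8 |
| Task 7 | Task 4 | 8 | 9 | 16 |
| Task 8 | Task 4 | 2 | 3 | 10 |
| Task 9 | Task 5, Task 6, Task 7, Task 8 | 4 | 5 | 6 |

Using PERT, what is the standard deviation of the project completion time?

te_Task 1 = (1 + 4·4 + 7)/6 = 24/6 = 4; σ²_Task 1 = ((7−1)/6)² = 1.000
te_Task 2 = (8 + 4·11 + 14)/6 = 66/6 = 11; σ²_Task 2 = ((14−8)/6)² = 1.000
te_Task 3 = (6 + 4·9 + 18)/6 = 60/6 = 10; σ²_Task 3 = ((18−6)/6)² = 4.000
te_Task 4 = (7 + 4·10 + 19)/6 = 66/6 = 11; σ²_Task 4 = ((19−7)/6)² = 4.000
te_Task 5 = (5 + 4·6 + 7)/6 = 36/6 = 6; σ²_Task 5 = ((7−5)/6)² = 0.111
te_Task 6 = (6 + 4·7 + 8)/6 = 42/6 = 7; σ²_Task 6 = ((8−6)/6)² = 0.111
te_Task 7 = (8 + 4·9 + 16)/6 = 60/6 = 10; σ²_Task 7 = ((16−8)/6)² = 1.778
te_Task 8 = (2 + 4·3 + 10)/6 = 24/6 = 4; σ²_Task 8 = ((10−2)/6)² = 1.778
te_Task 9 = (4 + 4·5 + 6)/6 = 30/6 = 5; σ²_Task 9 = ((6−4)/6)² = 0.111

Forward pass:
ES_Task 1 = 0; EF_Task 1 = 4
ES_Task 2 = 0; EF_Task 2 = 11
ES_Task 3 = 0; EF_Task 3 = 10
ES_Task 4 = 11; EF_Task 4 = 11+11 = 22
ES_Task 5 = max(EF_Task 1=4, EF_Task 3=10) = 10; EF_Task 5 = 10+6 = 16
ES_Task 6 = max(EF_Task 1=4, EF_Task 2=11) = 11; EF_Task 6 = 11+7 = 18
ES_Task 7 = 22; EF_Task 7 = 22+10 = 32
ES_Task 8 = 22; EF_Task 8 = 22+4 = 26
ES_Task 9 = max(EF_Task 5=16, EF_Task 6=18, EF_Task 7=32, EF_Task 8=26) = 32; EF_Task 9 = 32+5 = 37
Expected project duration μ = 37 weeks. Critical path: Task 2 → Task 4 → Task 7 → Task 9.

Variance along critical path = 1.000 + 4.000 + 1.778 + 0.111 = 6.889
σ = √6.889 = 2.625 weeks

2.62 weeks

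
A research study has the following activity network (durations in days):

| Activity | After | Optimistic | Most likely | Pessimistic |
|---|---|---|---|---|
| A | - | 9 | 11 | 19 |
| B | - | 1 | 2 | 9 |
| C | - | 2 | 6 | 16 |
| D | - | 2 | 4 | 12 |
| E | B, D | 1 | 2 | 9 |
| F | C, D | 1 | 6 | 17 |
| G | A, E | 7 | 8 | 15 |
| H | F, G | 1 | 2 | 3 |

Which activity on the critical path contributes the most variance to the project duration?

A

te_A = (9 + 4·11 + 19)/6 = 72/6 = 12; σ²_A = ((19−9)/6)² = 2.778
te_B = (1 + 4·2 + 9)/6 = 18/6 = 3; σ²_B = ((9−1)/6)² = 1.778
te_C = (2 + 4·6 + 16)/6 = 42/6 = 7; σ²_C = ((16−2)/6)² = 5.444
te_D = (2 + 4·4 + 12)/6 = 30/6 = 5; σ²_D = ((12−2)/6)² = 2.778
te_E = (1 + 4·2 + 9)/6 = 18/6 = 3; σ²_E = ((9−1)/6)² = 1.778
te_F = (1 + 4·6 + 17)/6 = 42/6 = 7; σ²_F = ((17−1)/6)² = 7.111
te_G = (7 + 4·8 + 15)/6 = 54/6 = 9; σ²_G = ((15−7)/6)² = 1.778
te_H = (1 + 4·2 + 3)/6 = 12/6 = 2; σ²_H = ((3−1)/6)² = 0.111

Forward pass:
ES_A = 0; EF_A = 12
ES_B = 0; EF_B = 3
ES_C = 0; EF_C = 7
ES_D = 0; EF_D = 5
ES_E = max(EF_B=3, EF_D=5) = 5; EF_E = 5+3 = 8
ES_F = max(EF_C=7, EF_D=5) = 7; EF_F = 7+7 = 14
ES_G = max(EF_A=12, EF_E=8) = 12; EF_G = 12+9 = 21
ES_H = max(EF_F=14, EF_G=21) = 21; EF_H = 21+2 = 23
Expected project duration μ = 23 days. Critical path: A → G → H.

Variances on critical path: σ²_A=2.778, σ²_G=1.778, σ²_H=0.111.
Largest is σ²_A = 2.778.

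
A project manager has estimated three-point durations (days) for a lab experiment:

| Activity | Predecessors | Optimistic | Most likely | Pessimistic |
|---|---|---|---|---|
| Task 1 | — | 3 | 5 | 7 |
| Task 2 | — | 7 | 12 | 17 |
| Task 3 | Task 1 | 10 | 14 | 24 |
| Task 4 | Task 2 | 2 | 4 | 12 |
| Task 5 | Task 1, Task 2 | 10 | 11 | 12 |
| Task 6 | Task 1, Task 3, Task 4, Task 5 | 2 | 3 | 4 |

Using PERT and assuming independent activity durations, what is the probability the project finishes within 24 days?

te_Task 1 = (3 + 4·5 + 7)/6 = 30/6 = 5; σ²_Task 1 = ((7−3)/6)² = 0.444
te_Task 2 = (7 + 4·12 + 17)/6 = 72/6 = 12; σ²_Task 2 = ((17−7)/6)² = 2.778
te_Task 3 = (10 + 4·14 + 24)/6 = 90/6 = 15; σ²_Task 3 = ((24−10)/6)² = 5.444
te_Task 4 = (2 + 4·4 + 12)/6 = 30/6 = 5; σ²_Task 4 = ((12−2)/6)² = 2.778
te_Task 5 = (10 + 4·11 + 12)/6 = 66/6 = 11; σ²_Task 5 = ((12−10)/6)² = 0.111
te_Task 6 = (2 + 4·3 + 4)/6 = 18/6 = 3; σ²_Task 6 = ((4−2)/6)² = 0.111

Forward pass:
ES_Task 1 = 0; EF_Task 1 = 5
ES_Task 2 = 0; EF_Task 2 = 12
ES_Task 3 = 5; EF_Task 3 = 5+15 = 20
ES_Task 4 = 12; EF_Task 4 = 12+5 = 17
ES_Task 5 = max(EF_Task 1=5, EF_Task 2=12) = 12; EF_Task 5 = 12+11 = 23
ES_Task 6 = max(EF_Task 1=5, EF_Task 3=20, EF_Task 4=17, EF_Task 5=23) = 23; EF_Task 6 = 23+3 = 26
Expected project duration μ = 26 days. Critical path: Task 2 → Task 5 → Task 6.

Variance along critical path = 2.778 + 0.111 + 0.111 = 3.000; σ = √3.000 = 1.732 days.
Z = (24 − 26) / 1.732 = -1.155
P(T ≤ 24) = Φ(-1.155) ≈ 0.124

0.124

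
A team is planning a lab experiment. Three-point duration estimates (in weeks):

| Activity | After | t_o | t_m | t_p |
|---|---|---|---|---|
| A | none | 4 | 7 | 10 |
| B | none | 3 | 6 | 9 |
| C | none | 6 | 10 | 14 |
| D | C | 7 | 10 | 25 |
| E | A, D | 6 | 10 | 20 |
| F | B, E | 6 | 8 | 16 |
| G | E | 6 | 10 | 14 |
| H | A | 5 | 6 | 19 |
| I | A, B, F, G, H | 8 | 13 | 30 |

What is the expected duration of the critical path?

te_A = (4 + 4·7 + 10)/6 = 42/6 = 7
te_B = (3 + 4·6 + 9)/6 = 36/6 = 6
te_C = (6 + 4·10 + 14)/6 = 60/6 = 10
te_D = (7 + 4·10 + 25)/6 = 72/6 = 12
te_E = (6 + 4·10 + 20)/6 = 66/6 = 11
te_F = (6 + 4·8 + 16)/6 = 54/6 = 9
te_G = (6 + 4·10 + 14)/6 = 60/6 = 10
te_H = (5 + 4·6 + 19)/6 = 48/6 = 8
te_I = (8 + 4·13 + 30)/6 = 90/6 = 15

Forward pass:
ES_A = 0; EF_A = 7
ES_B = 0; EF_B = 6
ES_C = 0; EF_C = 10
ES_D = 10; EF_D = 10+12 = 22
ES_E = max(EF_A=7, EF_D=22) = 22; EF_E = 22+11 = 33
ES_F = max(EF_B=6, EF_E=33) = 33; EF_F = 33+9 = 42
ES_G = 33; EF_G = 33+10 = 43
ES_H = 7; EF_H = 7+8 = 15
ES_I = max(EF_A=7, EF_B=6, EF_F=42, EF_G=43, EF_H=15) = 43; EF_I = 43+15 = 58
Expected project duration μ = 58 weeks. Critical path: C → D → E → G → I.

58 weeks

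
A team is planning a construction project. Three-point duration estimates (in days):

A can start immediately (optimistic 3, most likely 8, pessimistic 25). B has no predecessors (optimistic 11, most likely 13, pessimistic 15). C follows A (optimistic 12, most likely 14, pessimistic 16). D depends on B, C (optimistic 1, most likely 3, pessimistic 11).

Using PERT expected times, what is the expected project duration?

28 days

te_A = (3 + 4·8 + 25)/6 = 60/6 = 10
te_B = (11 + 4·13 + 15)/6 = 78/6 = 13
te_C = (12 + 4·14 + 16)/6 = 84/6 = 14
te_D = (1 + 4·3 + 11)/6 = 24/6 = 4

Forward pass:
ES_A = 0; EF_A = 10
ES_B = 0; EF_B = 13
ES_C = 10; EF_C = 10+14 = 24
ES_D = max(EF_B=13, EF_C=24) = 24; EF_D = 24+4 = 28
Expected project duration μ = 28 days. Critical path: A → C → D.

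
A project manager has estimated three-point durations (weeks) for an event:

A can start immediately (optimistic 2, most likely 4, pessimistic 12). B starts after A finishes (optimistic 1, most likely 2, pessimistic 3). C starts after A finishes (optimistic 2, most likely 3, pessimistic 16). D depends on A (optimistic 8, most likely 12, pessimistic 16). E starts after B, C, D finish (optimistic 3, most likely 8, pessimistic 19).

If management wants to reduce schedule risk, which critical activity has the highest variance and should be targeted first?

E

te_A = (2 + 4·4 + 12)/6 = 30/6 = 5; σ²_A = ((12−2)/6)² = 2.778
te_B = (1 + 4·2 + 3)/6 = 12/6 = 2; σ²_B = ((3−1)/6)² = 0.111
te_C = (2 + 4·3 + 16)/6 = 30/6 = 5; σ²_C = ((16−2)/6)² = 5.444
te_D = (8 + 4·12 + 16)/6 = 72/6 = 12; σ²_D = ((16−8)/6)² = 1.778
te_E = (3 + 4·8 + 19)/6 = 54/6 = 9; σ²_E = ((19−3)/6)² = 7.111

Forward pass:
ES_A = 0; EF_A = 5
ES_B = 5; EF_B = 5+2 = 7
ES_C = 5; EF_C = 5+5 = 10
ES_D = 5; EF_D = 5+12 = 17
ES_E = max(EF_B=7, EF_C=10, EF_D=17) = 17; EF_E = 17+9 = 26
Expected project duration μ = 26 weeks. Critical path: A → D → E.

Variances on critical path: σ²_A=2.778, σ²_D=1.778, σ²_E=7.111.
Largest is σ²_E = 7.111.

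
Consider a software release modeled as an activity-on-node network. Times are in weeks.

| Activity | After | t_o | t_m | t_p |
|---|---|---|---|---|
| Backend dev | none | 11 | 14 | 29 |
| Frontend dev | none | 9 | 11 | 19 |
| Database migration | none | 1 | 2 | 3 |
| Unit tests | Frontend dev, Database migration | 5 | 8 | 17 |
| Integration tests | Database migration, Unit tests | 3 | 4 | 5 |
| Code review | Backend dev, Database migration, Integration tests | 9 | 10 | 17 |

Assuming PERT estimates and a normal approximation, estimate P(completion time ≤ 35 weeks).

0.367

te_Backend dev = (11 + 4·14 + 29)/6 = 96/6 = 16; σ²_Backend dev = ((29−11)/6)² = 9.000
te_Frontend dev = (9 + 4·11 + 19)/6 = 72/6 = 12; σ²_Frontend dev = ((19−9)/6)² = 2.778
te_Database migration = (1 + 4·2 + 3)/6 = 12/6 = 2; σ²_Database migration = ((3−1)/6)² = 0.111
te_Unit tests = (5 + 4·8 + 17)/6 = 54/6 = 9; σ²_Unit tests = ((17−5)/6)² = 4.000
te_Integration tests = (3 + 4·4 + 5)/6 = 24/6 = 4; σ²_Integration tests = ((5−3)/6)² = 0.111
te_Code review = (9 + 4·10 + 17)/6 = 66/6 = 11; σ²_Code review = ((17−9)/6)² = 1.778

Forward pass:
ES_Backend dev = 0; EF_Backend dev = 16
ES_Frontend dev = 0; EF_Frontend dev = 12
ES_Database migration = 0; EF_Database migration = 2
ES_Unit tests = max(EF_Frontend dev=12, EF_Database migration=2) = 12; EF_Unit tests = 12+9 = 21
ES_Integration tests = max(EF_Database migration=2, EF_Unit tests=21) = 21; EF_Integration tests = 21+4 = 25
ES_Code review = max(EF_Backend dev=16, EF_Database migration=2, EF_Integration tests=25) = 25; EF_Code review = 25+11 = 36
Expected project duration μ = 36 weeks. Critical path: Frontend dev → Unit tests → Integration tests → Code review.

Variance along critical path = 2.778 + 4.000 + 0.111 + 1.778 = 8.667; σ = √8.667 = 2.944 weeks.
Z = (35 − 36) / 2.944 = -0.340
P(T ≤ 35) = Φ(-0.340) ≈ 0.367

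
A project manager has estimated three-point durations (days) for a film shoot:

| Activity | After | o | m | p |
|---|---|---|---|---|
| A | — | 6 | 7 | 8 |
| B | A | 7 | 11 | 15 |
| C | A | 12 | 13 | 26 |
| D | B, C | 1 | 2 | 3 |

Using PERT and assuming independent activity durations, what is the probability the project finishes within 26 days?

te_A = (6 + 4·7 + 8)/6 = 42/6 = 7; σ²_A = ((8−6)/6)² = 0.111
te_B = (7 + 4·11 + 15)/6 = 66/6 = 11; σ²_B = ((15−7)/6)² = 1.778
te_C = (12 + 4·13 + 26)/6 = 90/6 = 15; σ²_C = ((26−12)/6)² = 5.444
te_D = (1 + 4·2 + 3)/6 = 12/6 = 2; σ²_D = ((3−1)/6)² = 0.111

Forward pass:
ES_A = 0; EF_A = 7
ES_B = 7; EF_B = 7+11 = 18
ES_C = 7; EF_C = 7+15 = 22
ES_D = max(EF_B=18, EF_C=22) = 22; EF_D = 22+2 = 24
Expected project duration μ = 24 days. Critical path: A → C → D.

Variance along critical path = 0.111 + 5.444 + 0.111 = 5.667; σ = √5.667 = 2.380 days.
Z = (26 − 24) / 2.380 = 0.840
P(T ≤ 26) = Φ(0.840) ≈ 0.800

0.800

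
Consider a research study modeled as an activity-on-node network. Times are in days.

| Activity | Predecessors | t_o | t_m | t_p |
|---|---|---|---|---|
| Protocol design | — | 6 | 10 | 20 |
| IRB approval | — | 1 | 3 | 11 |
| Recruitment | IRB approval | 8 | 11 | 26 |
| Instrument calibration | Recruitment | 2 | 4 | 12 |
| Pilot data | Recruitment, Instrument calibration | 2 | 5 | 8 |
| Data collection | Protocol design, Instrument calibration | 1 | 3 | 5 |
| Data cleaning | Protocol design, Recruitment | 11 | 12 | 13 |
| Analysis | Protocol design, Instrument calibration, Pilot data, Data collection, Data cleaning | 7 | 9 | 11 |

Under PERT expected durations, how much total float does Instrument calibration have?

te_Protocol design = (6 + 4·10 + 20)/6 = 66/6 = 11
te_IRB approval = (1 + 4·3 + 11)/6 = 24/6 = 4
te_Recruitment = (8 + 4·11 + 26)/6 = 78/6 = 13
te_Instrument calibration = (2 + 4·4 + 12)/6 = 30/6 = 5
te_Pilot data = (2 + 4·5 + 8)/6 = 30/6 = 5
te_Data collection = (1 + 4·3 + 5)/6 = 18/6 = 3
te_Data cleaning = (11 + 4·12 + 13)/6 = 72/6 = 12
te_Analysis = (7 + 4·9 + 11)/6 = 54/6 = 9

Forward pass:
ES_Protocol design = 0; EF_Protocol design = 11
ES_IRB approval = 0; EF_IRB approval = 4
ES_Recruitment = 4; EF_Recruitment = 4+13 = 17
ES_Instrument calibration = 17; EF_Instrument calibration = 17+5 = 22
ES_Pilot data = max(EF_Recruitment=17, EF_Instrument calibration=22) = 22; EF_Pilot data = 22+5 = 27
ES_Data collection = max(EF_Protocol design=11, EF_Instrument calibration=22) = 22; EF_Data collection = 22+3 = 25
ES_Data cleaning = max(EF_Protocol design=11, EF_Recruitment=17) = 17; EF_Data cleaning = 17+12 = 29
ES_Analysis = max(EF_Protocol design=11, EF_Instrument calibration=22, EF_Pilot data=27, EF_Data collection=25, EF_Data cleaning=29) = 29; EF_Analysis = 29+9 = 38
Expected project duration μ = 38 days. Critical path: IRB approval → Recruitment → Data cleaning → Analysis.

Backward pass:
LF_Analysis = 38; LS_Analysis = 38−9 = 29
LF_Data cleaning = LS_Analysis = 29; LS_Data cleaning = 29−12 = 17
LF_Data collection = LS_Analysis = 29; LS_Data collection = 29−3 = 26
LF_Pilot data = LS_Analysis = 29; LS_Pilot data = 29−5 = 24
LF_Instrument calibration = min(LS_Pilot data=24, LS_Data collection=26, LS_Analysis=29) = 24; LS_Instrument calibration = 24−5 = 19
LF_Recruitment = min(LS_Instrument calibration=19, LS_Pilot data=24, LS_Data cleaning=17) = 17; LS_Recruitment = 17−13 = 4
LF_IRB approval = LS_Recruitment = 4; LS_IRB approval = 4−4 = 0
LF_Protocol design = min(LS_Data collection=26, LS_Data cleaning=17, LS_Analysis=29) = 17; LS_Protocol design = 17−11 = 6
Slack_Instrument calibration = LS_Instrument calibration − ES_Instrument calibration = 19 − 17 = 2

2 days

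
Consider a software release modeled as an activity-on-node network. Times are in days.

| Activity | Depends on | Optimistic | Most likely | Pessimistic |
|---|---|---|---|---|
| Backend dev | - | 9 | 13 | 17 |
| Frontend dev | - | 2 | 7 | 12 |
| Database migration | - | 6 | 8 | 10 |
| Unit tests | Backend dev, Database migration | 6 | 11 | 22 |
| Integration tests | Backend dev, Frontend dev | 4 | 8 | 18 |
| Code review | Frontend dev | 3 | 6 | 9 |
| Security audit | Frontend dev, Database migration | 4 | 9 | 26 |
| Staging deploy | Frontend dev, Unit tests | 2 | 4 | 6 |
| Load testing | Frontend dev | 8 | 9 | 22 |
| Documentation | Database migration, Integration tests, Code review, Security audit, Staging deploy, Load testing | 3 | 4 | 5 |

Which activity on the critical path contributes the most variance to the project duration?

Unit tests

te_Backend dev = (9 + 4·13 + 17)/6 = 78/6 = 13; σ²_Backend dev = ((17−9)/6)² = 1.778
te_Frontend dev = (2 + 4·7 + 12)/6 = 42/6 = 7; σ²_Frontend dev = ((12−2)/6)² = 2.778
te_Database migration = (6 + 4·8 + 10)/6 = 48/6 = 8; σ²_Database migration = ((10−6)/6)² = 0.444
te_Unit tests = (6 + 4·11 + 22)/6 = 72/6 = 12; σ²_Unit tests = ((22−6)/6)² = 7.111
te_Integration tests = (4 + 4·8 + 18)/6 = 54/6 = 9; σ²_Integration tests = ((18−4)/6)² = 5.444
te_Code review = (3 + 4·6 + 9)/6 = 36/6 = 6; σ²_Code review = ((9−3)/6)² = 1.000
te_Security audit = (4 + 4·9 + 26)/6 = 66/6 = 11; σ²_Security audit = ((26−4)/6)² = 13.444
te_Staging deploy = (2 + 4·4 + 6)/6 = 24/6 = 4; σ²_Staging deploy = ((6−2)/6)² = 0.444
te_Load testing = (8 + 4·9 + 22)/6 = 66/6 = 11; σ²_Load testing = ((22−8)/6)² = 5.444
te_Documentation = (3 + 4·4 + 5)/6 = 24/6 = 4; σ²_Documentation = ((5−3)/6)² = 0.111

Forward pass:
ES_Backend dev = 0; EF_Backend dev = 13
ES_Frontend dev = 0; EF_Frontend dev = 7
ES_Database migration = 0; EF_Database migration = 8
ES_Unit tests = max(EF_Backend dev=13, EF_Database migration=8) = 13; EF_Unit tests = 13+12 = 25
ES_Integration tests = max(EF_Backend dev=13, EF_Frontend dev=7) = 13; EF_Integration tests = 13+9 = 22
ES_Code review = 7; EF_Code review = 7+6 = 13
ES_Security audit = max(EF_Frontend dev=7, EF_Database migration=8) = 8; EF_Security audit = 8+11 = 19
ES_Staging deploy = max(EF_Frontend dev=7, EF_Unit tests=25) = 25; EF_Staging deploy = 25+4 = 29
ES_Load testing = 7; EF_Load testing = 7+11 = 18
ES_Documentation = max(EF_Database migration=8, EF_Integration tests=22, EF_Code review=13, EF_Security audit=19, EF_Staging deploy=29, EF_Load testing=18) = 29; EF_Documentation = 29+4 = 33
Expected project duration μ = 33 days. Critical path: Backend dev → Unit tests → Staging deploy → Documentation.

Variances on critical path: σ²_Backend dev=1.778, σ²_Unit tests=7.111, σ²_Staging deploy=0.444, σ²_Documentation=0.111.
Largest is σ²_Unit tests = 7.111.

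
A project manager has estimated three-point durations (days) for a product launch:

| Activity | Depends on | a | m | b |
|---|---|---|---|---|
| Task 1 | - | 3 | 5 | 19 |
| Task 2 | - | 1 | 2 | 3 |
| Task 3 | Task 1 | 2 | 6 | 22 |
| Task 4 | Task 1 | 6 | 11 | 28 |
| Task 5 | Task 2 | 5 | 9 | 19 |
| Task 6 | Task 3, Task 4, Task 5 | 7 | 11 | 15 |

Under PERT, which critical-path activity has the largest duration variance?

Task 4

te_Task 1 = (3 + 4·5 + 19)/6 = 42/6 = 7; σ²_Task 1 = ((19−3)/6)² = 7.111
te_Task 2 = (1 + 4·2 + 3)/6 = 12/6 = 2; σ²_Task 2 = ((3−1)/6)² = 0.111
te_Task 3 = (2 + 4·6 + 22)/6 = 48/6 = 8; σ²_Task 3 = ((22−2)/6)² = 11.111
te_Task 4 = (6 + 4·11 + 28)/6 = 78/6 = 13; σ²_Task 4 = ((28−6)/6)² = 13.444
te_Task 5 = (5 + 4·9 + 19)/6 = 60/6 = 10; σ²_Task 5 = ((19−5)/6)² = 5.444
te_Task 6 = (7 + 4·11 + 15)/6 = 66/6 = 11; σ²_Task 6 = ((15−7)/6)² = 1.778

Forward pass:
ES_Task 1 = 0; EF_Task 1 = 7
ES_Task 2 = 0; EF_Task 2 = 2
ES_Task 3 = 7; EF_Task 3 = 7+8 = 15
ES_Task 4 = 7; EF_Task 4 = 7+13 = 20
ES_Task 5 = 2; EF_Task 5 = 2+10 = 12
ES_Task 6 = max(EF_Task 3=15, EF_Task 4=20, EF_Task 5=12) = 20; EF_Task 6 = 20+11 = 31
Expected project duration μ = 31 days. Critical path: Task 1 → Task 4 → Task 6.

Variances on critical path: σ²_Task 1=7.111, σ²_Task 4=13.444, σ²_Task 6=1.778.
Largest is σ²_Task 4 = 13.444.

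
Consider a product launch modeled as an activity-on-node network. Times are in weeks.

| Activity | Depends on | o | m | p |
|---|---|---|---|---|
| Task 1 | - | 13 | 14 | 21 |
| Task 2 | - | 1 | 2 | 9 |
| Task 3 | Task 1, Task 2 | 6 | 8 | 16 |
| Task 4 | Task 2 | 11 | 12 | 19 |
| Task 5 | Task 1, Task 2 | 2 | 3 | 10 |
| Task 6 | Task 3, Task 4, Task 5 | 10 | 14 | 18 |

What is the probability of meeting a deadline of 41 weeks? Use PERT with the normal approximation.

0.883

te_Task 1 = (13 + 4·14 + 21)/6 = 90/6 = 15; σ²_Task 1 = ((21−13)/6)² = 1.778
te_Task 2 = (1 + 4·2 + 9)/6 = 18/6 = 3; σ²_Task 2 = ((9−1)/6)² = 1.778
te_Task 3 = (6 + 4·8 + 16)/6 = 54/6 = 9; σ²_Task 3 = ((16−6)/6)² = 2.778
te_Task 4 = (11 + 4·12 + 19)/6 = 78/6 = 13; σ²_Task 4 = ((19−11)/6)² = 1.778
te_Task 5 = (2 + 4·3 + 10)/6 = 24/6 = 4; σ²_Task 5 = ((10−2)/6)² = 1.778
te_Task 6 = (10 + 4·14 + 18)/6 = 84/6 = 14; σ²_Task 6 = ((18−10)/6)² = 1.778

Forward pass:
ES_Task 1 = 0; EF_Task 1 = 15
ES_Task 2 = 0; EF_Task 2 = 3
ES_Task 3 = max(EF_Task 1=15, EF_Task 2=3) = 15; EF_Task 3 = 15+9 = 24
ES_Task 4 = 3; EF_Task 4 = 3+13 = 16
ES_Task 5 = max(EF_Task 1=15, EF_Task 2=3) = 15; EF_Task 5 = 15+4 = 19
ES_Task 6 = max(EF_Task 3=24, EF_Task 4=16, EF_Task 5=19) = 24; EF_Task 6 = 24+14 = 38
Expected project duration μ = 38 weeks. Critical path: Task 1 → Task 3 → Task 6.

Variance along critical path = 1.778 + 2.778 + 1.778 = 6.333; σ = √6.333 = 2.517 weeks.
Z = (41 − 38) / 2.517 = 1.192
P(T ≤ 41) = Φ(1.192) ≈ 0.883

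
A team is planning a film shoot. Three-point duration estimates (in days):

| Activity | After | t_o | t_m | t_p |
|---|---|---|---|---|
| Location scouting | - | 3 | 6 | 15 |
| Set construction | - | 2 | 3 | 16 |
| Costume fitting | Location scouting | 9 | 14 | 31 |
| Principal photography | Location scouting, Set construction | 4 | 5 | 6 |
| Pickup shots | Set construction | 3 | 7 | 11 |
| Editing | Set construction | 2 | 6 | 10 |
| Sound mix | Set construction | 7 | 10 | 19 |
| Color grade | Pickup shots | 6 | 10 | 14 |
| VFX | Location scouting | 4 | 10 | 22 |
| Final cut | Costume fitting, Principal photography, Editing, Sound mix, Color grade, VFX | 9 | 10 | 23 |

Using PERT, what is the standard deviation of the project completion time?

te_Location scouting = (3 + 4·6 + 15)/6 = 42/6 = 7; σ²_Location scouting = ((15−3)/6)² = 4.000
te_Set construction = (2 + 4·3 + 16)/6 = 30/6 = 5; σ²_Set construction = ((16−2)/6)² = 5.444
te_Costume fitting = (9 + 4·14 + 31)/6 = 96/6 = 16; σ²_Costume fitting = ((31−9)/6)² = 13.444
te_Principal photography = (4 + 4·5 + 6)/6 = 30/6 = 5; σ²_Principal photography = ((6−4)/6)² = 0.111
te_Pickup shots = (3 + 4·7 + 11)/6 = 42/6 = 7; σ²_Pickup shots = ((11−3)/6)² = 1.778
te_Editing = (2 + 4·6 + 10)/6 = 36/6 = 6; σ²_Editing = ((10−2)/6)² = 1.778
te_Sound mix = (7 + 4·10 + 19)/6 = 66/6 = 11; σ²_Sound mix = ((19−7)/6)² = 4.000
te_Color grade = (6 + 4·10 + 14)/6 = 60/6 = 10; σ²_Color grade = ((14−6)/6)² = 1.778
te_VFX = (4 + 4·10 + 22)/6 = 66/6 = 11; σ²_VFX = ((22−4)/6)² = 9.000
te_Final cut = (9 + 4·10 + 23)/6 = 72/6 = 12; σ²_Final cut = ((23−9)/6)² = 5.444

Forward pass:
ES_Location scouting = 0; EF_Location scouting = 7
ES_Set construction = 0; EF_Set construction = 5
ES_Costume fitting = 7; EF_Costume fitting = 7+16 = 23
ES_Principal photography = max(EF_Location scouting=7, EF_Set construction=5) = 7; EF_Principal photography = 7+5 = 12
ES_Pickup shots = 5; EF_Pickup shots = 5+7 = 12
ES_Editing = 5; EF_Editing = 5+6 = 11
ES_Sound mix = 5; EF_Sound mix = 5+11 = 16
ES_Color grade = 12; EF_Color grade = 12+10 = 22
ES_VFX = 7; EF_VFX = 7+11 = 18
ES_Final cut = max(EF_Costume fitting=23, EF_Principal photography=12, EF_Editing=11, EF_Sound mix=16, EF_Color grade=22, EF_VFX=18) = 23; EF_Final cut = 23+12 = 35
Expected project duration μ = 35 days. Critical path: Location scouting → Costume fitting → Final cut.

Variance along critical path = 4.000 + 13.444 + 5.444 = 22.889
σ = √22.889 = 4.784 days

4.78 days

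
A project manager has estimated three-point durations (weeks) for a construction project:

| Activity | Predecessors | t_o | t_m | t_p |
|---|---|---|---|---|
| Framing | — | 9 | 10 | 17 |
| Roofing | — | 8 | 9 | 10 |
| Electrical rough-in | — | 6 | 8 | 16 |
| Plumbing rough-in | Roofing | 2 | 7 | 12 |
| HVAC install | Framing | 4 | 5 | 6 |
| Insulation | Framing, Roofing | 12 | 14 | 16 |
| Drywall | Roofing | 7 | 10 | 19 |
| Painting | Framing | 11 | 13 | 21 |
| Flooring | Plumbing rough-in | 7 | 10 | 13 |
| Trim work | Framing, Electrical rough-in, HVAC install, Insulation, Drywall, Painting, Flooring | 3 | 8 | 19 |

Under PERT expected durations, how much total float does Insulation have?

1 weeks

te_Framing = (9 + 4·10 + 17)/6 = 66/6 = 11
te_Roofing = (8 + 4·9 + 10)/6 = 54/6 = 9
te_Electrical rough-in = (6 + 4·8 + 16)/6 = 54/6 = 9
te_Plumbing rough-in = (2 + 4·7 + 12)/6 = 42/6 = 7
te_HVAC install = (4 + 4·5 + 6)/6 = 30/6 = 5
te_Insulation = (12 + 4·14 + 16)/6 = 84/6 = 14
te_Drywall = (7 + 4·10 + 19)/6 = 66/6 = 11
te_Painting = (11 + 4·13 + 21)/6 = 84/6 = 14
te_Flooring = (7 + 4·10 + 13)/6 = 60/6 = 10
te_Trim work = (3 + 4·8 + 19)/6 = 54/6 = 9

Forward pass:
ES_Framing = 0; EF_Framing = 11
ES_Roofing = 0; EF_Roofing = 9
ES_Electrical rough-in = 0; EF_Electrical rough-in = 9
ES_Plumbing rough-in = 9; EF_Plumbing rough-in = 9+7 = 16
ES_HVAC install = 11; EF_HVAC install = 11+5 = 16
ES_Insulation = max(EF_Framing=11, EF_Roofing=9) = 11; EF_Insulation = 11+14 = 25
ES_Drywall = 9; EF_Drywall = 9+11 = 20
ES_Painting = 11; EF_Painting = 11+14 = 25
ES_Flooring = 16; EF_Flooring = 16+10 = 26
ES_Trim work = max(EF_Framing=11, EF_Electrical rough-in=9, EF_HVAC install=16, EF_Insulation=25, EF_Drywall=20, EF_Painting=25, EF_Flooring=26) = 26; EF_Trim work = 26+9 = 35
Expected project duration μ = 35 weeks. Critical path: Roofing → Plumbing rough-in → Flooring → Trim work.

Backward pass:
LF_Trim work = 35; LS_Trim work = 35−9 = 26
LF_Flooring = LS_Trim work = 26; LS_Flooring = 26−10 = 16
LF_Painting = LS_Trim work = 26; LS_Painting = 26−14 = 12
LF_Drywall = LS_Trim work = 26; LS_Drywall = 26−11 = 15
LF_Insulation = LS_Trim work = 26; LS_Insulation = 26−14 = 12
LF_HVAC install = LS_Trim work = 26; LS_HVAC install = 26−5 = 21
LF_Plumbing rough-in = LS_Flooring = 16; LS_Plumbing rough-in = 16−7 = 9
LF_Electrical rough-in = LS_Trim work = 26; LS_Electrical rough-in = 26−9 = 17
LF_Roofing = min(LS_Plumbing rough-in=9, LS_Insulation=12, LS_Drywall=15) = 9; LS_Roofing = 9−9 = 0
LF_Framing = min(LS_HVAC install=21, LS_Insulation=12, LS_Painting=12, LS_Trim work=26) = 12; LS_Framing = 12−11 = 1
Slack_Insulation = LS_Insulation − ES_Insulation = 12 − 11 = 1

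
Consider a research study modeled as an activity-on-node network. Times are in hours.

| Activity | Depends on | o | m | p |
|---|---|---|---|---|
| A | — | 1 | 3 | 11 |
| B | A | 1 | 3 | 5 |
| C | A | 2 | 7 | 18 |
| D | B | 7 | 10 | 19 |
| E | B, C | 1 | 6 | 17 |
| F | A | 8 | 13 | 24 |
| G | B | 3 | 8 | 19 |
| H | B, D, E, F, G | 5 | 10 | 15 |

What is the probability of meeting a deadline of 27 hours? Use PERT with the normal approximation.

0.326

te_A = (1 + 4·3 + 11)/6 = 24/6 = 4; σ²_A = ((11−1)/6)² = 2.778
te_B = (1 + 4·3 + 5)/6 = 18/6 = 3; σ²_B = ((5−1)/6)² = 0.444
te_C = (2 + 4·7 + 18)/6 = 48/6 = 8; σ²_C = ((18−2)/6)² = 7.111
te_D = (7 + 4·10 + 19)/6 = 66/6 = 11; σ²_D = ((19−7)/6)² = 4.000
te_E = (1 + 4·6 + 17)/6 = 42/6 = 7; σ²_E = ((17−1)/6)² = 7.111
te_F = (8 + 4·13 + 24)/6 = 84/6 = 14; σ²_F = ((24−8)/6)² = 7.111
te_G = (3 + 4·8 + 19)/6 = 54/6 = 9; σ²_G = ((19−3)/6)² = 7.111
te_H = (5 + 4·10 + 15)/6 = 60/6 = 10; σ²_H = ((15−5)/6)² = 2.778

Forward pass:
ES_A = 0; EF_A = 4
ES_B = 4; EF_B = 4+3 = 7
ES_C = 4; EF_C = 4+8 = 12
ES_D = 7; EF_D = 7+11 = 18
ES_E = max(EF_B=7, EF_C=12) = 12; EF_E = 12+7 = 19
ES_F = 4; EF_F = 4+14 = 18
ES_G = 7; EF_G = 7+9 = 16
ES_H = max(EF_B=7, EF_D=18, EF_E=19, EF_F=18, EF_G=16) = 19; EF_H = 19+10 = 29
Expected project duration μ = 29 hours. Critical path: A → C → E → H.

Variance along critical path = 2.778 + 7.111 + 7.111 + 2.778 = 19.778; σ = √19.778 = 4.447 hours.
Z = (27 − 29) / 4.447 = -0.450
P(T ≤ 27) = Φ(-0.450) ≈ 0.326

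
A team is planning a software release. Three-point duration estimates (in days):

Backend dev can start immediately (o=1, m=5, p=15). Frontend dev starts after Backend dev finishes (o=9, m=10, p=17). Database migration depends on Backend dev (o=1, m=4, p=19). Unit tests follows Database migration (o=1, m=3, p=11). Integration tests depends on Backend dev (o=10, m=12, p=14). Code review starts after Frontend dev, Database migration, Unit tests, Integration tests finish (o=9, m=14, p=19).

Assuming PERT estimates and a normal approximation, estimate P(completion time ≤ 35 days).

te_Backend dev = (1 + 4·5 + 15)/6 = 36/6 = 6; σ²_Backend dev = ((15−1)/6)² = 5.444
te_Frontend dev = (9 + 4·10 + 17)/6 = 66/6 = 11; σ²_Frontend dev = ((17−9)/6)² = 1.778
te_Database migration = (1 + 4·4 + 19)/6 = 36/6 = 6; σ²_Database migration = ((19−1)/6)² = 9.000
te_Unit tests = (1 + 4·3 + 11)/6 = 24/6 = 4; σ²_Unit tests = ((11−1)/6)² = 2.778
te_Integration tests = (10 + 4·12 + 14)/6 = 72/6 = 12; σ²_Integration tests = ((14−10)/6)² = 0.444
te_Code review = (9 + 4·14 + 19)/6 = 84/6 = 14; σ²_Code review = ((19−9)/6)² = 2.778

Forward pass:
ES_Backend dev = 0; EF_Backend dev = 6
ES_Frontend dev = 6; EF_Frontend dev = 6+11 = 17
ES_Database migration = 6; EF_Database migration = 6+6 = 12
ES_Unit tests = 12; EF_Unit tests = 12+4 = 16
ES_Integration tests = 6; EF_Integration tests = 6+12 = 18
ES_Code review = max(EF_Frontend dev=17, EF_Database migration=12, EF_Unit tests=16, EF_Integration tests=18) = 18; EF_Code review = 18+14 = 32
Expected project duration μ = 32 days. Critical path: Backend dev → Integration tests → Code review.

Variance along critical path = 5.444 + 0.444 + 2.778 = 8.667; σ = √8.667 = 2.944 days.
Z = (35 − 32) / 2.944 = 1.019
P(T ≤ 35) = Φ(1.019) ≈ 0.846

0.846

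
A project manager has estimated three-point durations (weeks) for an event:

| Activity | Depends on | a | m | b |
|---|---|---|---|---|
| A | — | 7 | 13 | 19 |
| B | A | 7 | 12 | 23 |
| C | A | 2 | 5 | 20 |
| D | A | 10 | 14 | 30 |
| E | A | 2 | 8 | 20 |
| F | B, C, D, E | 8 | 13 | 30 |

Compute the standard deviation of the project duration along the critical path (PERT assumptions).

5.34 weeks

te_A = (7 + 4·13 + 19)/6 = 78/6 = 13; σ²_A = ((19−7)/6)² = 4.000
te_B = (7 + 4·12 + 23)/6 = 78/6 = 13; σ²_B = ((23−7)/6)² = 7.111
te_C = (2 + 4·5 + 20)/6 = 42/6 = 7; σ²_C = ((20−2)/6)² = 9.000
te_D = (10 + 4·14 + 30)/6 = 96/6 = 16; σ²_D = ((30−10)/6)² = 11.111
te_E = (2 + 4·8 + 20)/6 = 54/6 = 9; σ²_E = ((20−2)/6)² = 9.000
te_F = (8 + 4·13 + 30)/6 = 90/6 = 15; σ²_F = ((30−8)/6)² = 13.444

Forward pass:
ES_A = 0; EF_A = 13
ES_B = 13; EF_B = 13+13 = 26
ES_C = 13; EF_C = 13+7 = 20
ES_D = 13; EF_D = 13+16 = 29
ES_E = 13; EF_E = 13+9 = 22
ES_F = max(EF_B=26, EF_C=20, EF_D=29, EF_E=22) = 29; EF_F = 29+15 = 44
Expected project duration μ = 44 weeks. Critical path: A → D → F.

Variance along critical path = 4.000 + 11.111 + 13.444 = 28.556
σ = √28.556 = 5.344 weeks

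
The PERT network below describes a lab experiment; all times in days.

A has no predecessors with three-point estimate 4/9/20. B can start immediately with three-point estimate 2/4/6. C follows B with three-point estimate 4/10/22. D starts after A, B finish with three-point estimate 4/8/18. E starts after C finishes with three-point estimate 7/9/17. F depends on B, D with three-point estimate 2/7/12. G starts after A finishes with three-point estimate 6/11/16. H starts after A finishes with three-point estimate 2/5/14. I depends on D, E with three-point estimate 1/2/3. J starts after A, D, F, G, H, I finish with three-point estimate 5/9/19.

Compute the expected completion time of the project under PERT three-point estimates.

37 days

te_A = (4 + 4·9 + 20)/6 = 60/6 = 10
te_B = (2 + 4·4 + 6)/6 = 24/6 = 4
te_C = (4 + 4·10 + 22)/6 = 66/6 = 11
te_D = (4 + 4·8 + 18)/6 = 54/6 = 9
te_E = (7 + 4·9 + 17)/6 = 60/6 = 10
te_F = (2 + 4·7 + 12)/6 = 42/6 = 7
te_G = (6 + 4·11 + 16)/6 = 66/6 = 11
te_H = (2 + 4·5 + 14)/6 = 36/6 = 6
te_I = (1 + 4·2 + 3)/6 = 12/6 = 2
te_J = (5 + 4·9 + 19)/6 = 60/6 = 10

Forward pass:
ES_A = 0; EF_A = 10
ES_B = 0; EF_B = 4
ES_C = 4; EF_C = 4+11 = 15
ES_D = max(EF_A=10, EF_B=4) = 10; EF_D = 10+9 = 19
ES_E = 15; EF_E = 15+10 = 25
ES_F = max(EF_B=4, EF_D=19) = 19; EF_F = 19+7 = 26
ES_G = 10; EF_G = 10+11 = 21
ES_H = 10; EF_H = 10+6 = 16
ES_I = max(EF_D=19, EF_E=25) = 25; EF_I = 25+2 = 27
ES_J = max(EF_A=10, EF_D=19, EF_F=26, EF_G=21, EF_H=16, EF_I=27) = 27; EF_J = 27+10 = 37
Expected project duration μ = 37 days. Critical path: B → C → E → I → J.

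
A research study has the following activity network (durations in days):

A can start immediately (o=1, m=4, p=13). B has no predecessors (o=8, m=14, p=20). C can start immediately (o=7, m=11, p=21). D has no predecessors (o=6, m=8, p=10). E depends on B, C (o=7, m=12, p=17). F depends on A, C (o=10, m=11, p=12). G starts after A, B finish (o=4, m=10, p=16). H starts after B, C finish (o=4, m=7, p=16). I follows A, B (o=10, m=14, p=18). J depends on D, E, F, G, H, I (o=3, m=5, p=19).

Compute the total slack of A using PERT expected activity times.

9 days

te_A = (1 + 4·4 + 13)/6 = 30/6 = 5
te_B = (8 + 4·14 + 20)/6 = 84/6 = 14
te_C = (7 + 4·11 + 21)/6 = 72/6 = 12
te_D = (6 + 4·8 + 10)/6 = 48/6 = 8
te_E = (7 + 4·12 + 17)/6 = 72/6 = 12
te_F = (10 + 4·11 + 12)/6 = 66/6 = 11
te_G = (4 + 4·10 + 16)/6 = 60/6 = 10
te_H = (4 + 4·7 + 16)/6 = 48/6 = 8
te_I = (10 + 4·14 + 18)/6 = 84/6 = 14
te_J = (3 + 4·5 + 19)/6 = 42/6 = 7

Forward pass:
ES_A = 0; EF_A = 5
ES_B = 0; EF_B = 14
ES_C = 0; EF_C = 12
ES_D = 0; EF_D = 8
ES_E = max(EF_B=14, EF_C=12) = 14; EF_E = 14+12 = 26
ES_F = max(EF_A=5, EF_C=12) = 12; EF_F = 12+11 = 23
ES_G = max(EF_A=5, EF_B=14) = 14; EF_G = 14+10 = 24
ES_H = max(EF_B=14, EF_C=12) = 14; EF_H = 14+8 = 22
ES_I = max(EF_A=5, EF_B=14) = 14; EF_I = 14+14 = 28
ES_J = max(EF_D=8, EF_E=26, EF_F=23, EF_G=24, EF_H=22, EF_I=28) = 28; EF_J = 28+7 = 35
Expected project duration μ = 35 days. Critical path: B → I → J.

Backward pass:
LF_J = 35; LS_J = 35−7 = 28
LF_I = LS_J = 28; LS_I = 28−14 = 14
LF_H = LS_J = 28; LS_H = 28−8 = 20
LF_G = LS_J = 28; LS_G = 28−10 = 18
LF_F = LS_J = 28; LS_F = 28−11 = 17
LF_E = LS_J = 28; LS_E = 28−12 = 16
LF_D = LS_J = 28; LS_D = 28−8 = 20
LF_C = min(LS_E=16, LS_F=17, LS_H=20) = 16; LS_C = 16−12 = 4
LF_B = min(LS_E=16, LS_G=18, LS_H=20, LS_I=14) = 14; LS_B = 14−14 = 0
LF_A = min(LS_F=17, LS_G=18, LS_I=14) = 14; LS_A = 14−5 = 9
Slack_A = LS_A − ES_A = 9 − 0 = 9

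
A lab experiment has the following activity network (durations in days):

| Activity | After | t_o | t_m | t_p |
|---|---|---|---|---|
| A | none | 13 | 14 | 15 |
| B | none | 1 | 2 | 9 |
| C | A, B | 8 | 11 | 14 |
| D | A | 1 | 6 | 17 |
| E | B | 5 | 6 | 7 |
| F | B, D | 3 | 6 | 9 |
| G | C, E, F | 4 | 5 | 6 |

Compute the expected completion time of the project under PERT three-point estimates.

te_A = (13 + 4·14 + 15)/6 = 84/6 = 14
te_B = (1 + 4·2 + 9)/6 = 18/6 = 3
te_C = (8 + 4·11 + 14)/6 = 66/6 = 11
te_D = (1 + 4·6 + 17)/6 = 42/6 = 7
te_E = (5 + 4·6 + 7)/6 = 36/6 = 6
te_F = (3 + 4·6 + 9)/6 = 36/6 = 6
te_G = (4 + 4·5 + 6)/6 = 30/6 = 5

Forward pass:
ES_A = 0; EF_A = 14
ES_B = 0; EF_B = 3
ES_C = max(EF_A=14, EF_B=3) = 14; EF_C = 14+11 = 25
ES_D = 14; EF_D = 14+7 = 21
ES_E = 3; EF_E = 3+6 = 9
ES_F = max(EF_B=3, EF_D=21) = 21; EF_F = 21+6 = 27
ES_G = max(EF_C=25, EF_E=9, EF_F=27) = 27; EF_G = 27+5 = 32
Expected project duration μ = 32 days. Critical path: A → D → F → G.

32 days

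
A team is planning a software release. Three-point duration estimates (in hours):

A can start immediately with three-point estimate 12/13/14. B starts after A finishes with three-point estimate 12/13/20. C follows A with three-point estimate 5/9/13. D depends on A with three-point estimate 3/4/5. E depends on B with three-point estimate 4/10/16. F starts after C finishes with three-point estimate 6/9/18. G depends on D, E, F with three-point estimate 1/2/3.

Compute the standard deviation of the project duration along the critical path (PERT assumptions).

2.45 hours

te_A = (12 + 4·13 + 14)/6 = 78/6 = 13; σ²_A = ((14−12)/6)² = 0.111
te_B = (12 + 4·13 + 20)/6 = 84/6 = 14; σ²_B = ((20−12)/6)² = 1.778
te_C = (5 + 4·9 + 13)/6 = 54/6 = 9; σ²_C = ((13−5)/6)² = 1.778
te_D = (3 + 4·4 + 5)/6 = 24/6 = 4; σ²_D = ((5−3)/6)² = 0.111
te_E = (4 + 4·10 + 16)/6 = 60/6 = 10; σ²_E = ((16−4)/6)² = 4.000
te_F = (6 + 4·9 + 18)/6 = 60/6 = 10; σ²_F = ((18−6)/6)² = 4.000
te_G = (1 + 4·2 + 3)/6 = 12/6 = 2; σ²_G = ((3−1)/6)² = 0.111

Forward pass:
ES_A = 0; EF_A = 13
ES_B = 13; EF_B = 13+14 = 27
ES_C = 13; EF_C = 13+9 = 22
ES_D = 13; EF_D = 13+4 = 17
ES_E = 27; EF_E = 27+10 = 37
ES_F = 22; EF_F = 22+10 = 32
ES_G = max(EF_D=17, EF_E=37, EF_F=32) = 37; EF_G = 37+2 = 39
Expected project duration μ = 39 hours. Critical path: A → B → E → G.

Variance along critical path = 0.111 + 1.778 + 4.000 + 0.111 = 6.000
σ = √6.000 = 2.449 hours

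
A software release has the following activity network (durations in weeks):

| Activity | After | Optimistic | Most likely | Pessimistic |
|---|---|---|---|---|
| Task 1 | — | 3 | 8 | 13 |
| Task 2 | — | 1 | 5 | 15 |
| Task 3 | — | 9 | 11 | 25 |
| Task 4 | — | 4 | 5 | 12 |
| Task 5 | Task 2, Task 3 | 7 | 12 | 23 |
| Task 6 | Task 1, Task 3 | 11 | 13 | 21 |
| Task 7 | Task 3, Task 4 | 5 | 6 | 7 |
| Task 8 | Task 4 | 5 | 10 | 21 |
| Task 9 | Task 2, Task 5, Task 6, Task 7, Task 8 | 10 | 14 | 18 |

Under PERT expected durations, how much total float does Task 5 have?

1 weeks

te_Task 1 = (3 + 4·8 + 13)/6 = 48/6 = 8
te_Task 2 = (1 + 4·5 + 15)/6 = 36/6 = 6
te_Task 3 = (9 + 4·11 + 25)/6 = 78/6 = 13
te_Task 4 = (4 + 4·5 + 12)/6 = 36/6 = 6
te_Task 5 = (7 + 4·12 + 23)/6 = 78/6 = 13
te_Task 6 = (11 + 4·13 + 21)/6 = 84/6 = 14
te_Task 7 = (5 + 4·6 + 7)/6 = 36/6 = 6
te_Task 8 = (5 + 4·10 + 21)/6 = 66/6 = 11
te_Task 9 = (10 + 4·14 + 18)/6 = 84/6 = 14

Forward pass:
ES_Task 1 = 0; EF_Task 1 = 8
ES_Task 2 = 0; EF_Task 2 = 6
ES_Task 3 = 0; EF_Task 3 = 13
ES_Task 4 = 0; EF_Task 4 = 6
ES_Task 5 = max(EF_Task 2=6, EF_Task 3=13) = 13; EF_Task 5 = 13+13 = 26
ES_Task 6 = max(EF_Task 1=8, EF_Task 3=13) = 13; EF_Task 6 = 13+14 = 27
ES_Task 7 = max(EF_Task 3=13, EF_Task 4=6) = 13; EF_Task 7 = 13+6 = 19
ES_Task 8 = 6; EF_Task 8 = 6+11 = 17
ES_Task 9 = max(EF_Task 2=6, EF_Task 5=26, EF_Task 6=27, EF_Task 7=19, EF_Task 8=17) = 27; EF_Task 9 = 27+14 = 41
Expected project duration μ = 41 weeks. Critical path: Task 3 → Task 6 → Task 9.

Backward pass:
LF_Task 9 = 41; LS_Task 9 = 41−14 = 27
LF_Task 8 = LS_Task 9 = 27; LS_Task 8 = 27−11 = 16
LF_Task 7 = LS_Task 9 = 27; LS_Task 7 = 27−6 = 21
LF_Task 6 = LS_Task 9 = 27; LS_Task 6 = 27−14 = 13
LF_Task 5 = LS_Task 9 = 27; LS_Task 5 = 27−13 = 14
LF_Task 4 = min(LS_Task 7=21, LS_Task 8=16) = 16; LS_Task 4 = 16−6 = 10
LF_Task 3 = min(LS_Task 5=14, LS_Task 6=13, LS_Task 7=21) = 13; LS_Task 3 = 13−13 = 0
LF_Task 2 = min(LS_Task 5=14, LS_Task 9=27) = 14; LS_Task 2 = 14−6 = 8
LF_Task 1 = LS_Task 6 = 13; LS_Task 1 = 13−8 = 5
Slack_Task 5 = LS_Task 5 − ES_Task 5 = 14 − 13 = 1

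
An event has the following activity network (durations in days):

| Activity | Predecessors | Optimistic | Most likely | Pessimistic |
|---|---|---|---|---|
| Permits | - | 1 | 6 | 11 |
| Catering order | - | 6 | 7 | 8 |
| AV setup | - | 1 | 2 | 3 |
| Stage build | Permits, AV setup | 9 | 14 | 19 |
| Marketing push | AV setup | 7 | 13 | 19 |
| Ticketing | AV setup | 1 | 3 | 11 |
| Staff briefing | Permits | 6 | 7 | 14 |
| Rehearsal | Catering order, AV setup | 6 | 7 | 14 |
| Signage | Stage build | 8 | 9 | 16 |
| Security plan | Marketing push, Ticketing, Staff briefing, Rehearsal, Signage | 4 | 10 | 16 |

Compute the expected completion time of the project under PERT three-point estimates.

te_Permits = (1 + 4·6 + 11)/6 = 36/6 = 6
te_Catering order = (6 + 4·7 + 8)/6 = 42/6 = 7
te_AV setup = (1 + 4·2 + 3)/6 = 12/6 = 2
te_Stage build = (9 + 4·14 + 19)/6 = 84/6 = 14
te_Marketing push = (7 + 4·13 + 19)/6 = 78/6 = 13
te_Ticketing = (1 + 4·3 + 11)/6 = 24/6 = 4
te_Staff briefing = (6 + 4·7 + 14)/6 = 48/6 = 8
te_Rehearsal = (6 + 4·7 + 14)/6 = 48/6 = 8
te_Signage = (8 + 4·9 + 16)/6 = 60/6 = 10
te_Security plan = (4 + 4·10 + 16)/6 = 60/6 = 10

Forward pass:
ES_Permits = 0; EF_Permits = 6
ES_Catering order = 0; EF_Catering order = 7
ES_AV setup = 0; EF_AV setup = 2
ES_Stage build = max(EF_Permits=6, EF_AV setup=2) = 6; EF_Stage build = 6+14 = 20
ES_Marketing push = 2; EF_Marketing push = 2+13 = 15
ES_Ticketing = 2; EF_Ticketing = 2+4 = 6
ES_Staff briefing = 6; EF_Staff briefing = 6+8 = 14
ES_Rehearsal = max(EF_Catering order=7, EF_AV setup=2) = 7; EF_Rehearsal = 7+8 = 15
ES_Signage = 20; EF_Signage = 20+10 = 30
ES_Security plan = max(EF_Marketing push=15, EF_Ticketing=6, EF_Staff briefing=14, EF_Rehearsal=15, EF_Signage=30) = 30; EF_Security plan = 30+10 = 40
Expected project duration μ = 40 days. Critical path: Permits → Stage build → Signage → Security plan.

40 days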